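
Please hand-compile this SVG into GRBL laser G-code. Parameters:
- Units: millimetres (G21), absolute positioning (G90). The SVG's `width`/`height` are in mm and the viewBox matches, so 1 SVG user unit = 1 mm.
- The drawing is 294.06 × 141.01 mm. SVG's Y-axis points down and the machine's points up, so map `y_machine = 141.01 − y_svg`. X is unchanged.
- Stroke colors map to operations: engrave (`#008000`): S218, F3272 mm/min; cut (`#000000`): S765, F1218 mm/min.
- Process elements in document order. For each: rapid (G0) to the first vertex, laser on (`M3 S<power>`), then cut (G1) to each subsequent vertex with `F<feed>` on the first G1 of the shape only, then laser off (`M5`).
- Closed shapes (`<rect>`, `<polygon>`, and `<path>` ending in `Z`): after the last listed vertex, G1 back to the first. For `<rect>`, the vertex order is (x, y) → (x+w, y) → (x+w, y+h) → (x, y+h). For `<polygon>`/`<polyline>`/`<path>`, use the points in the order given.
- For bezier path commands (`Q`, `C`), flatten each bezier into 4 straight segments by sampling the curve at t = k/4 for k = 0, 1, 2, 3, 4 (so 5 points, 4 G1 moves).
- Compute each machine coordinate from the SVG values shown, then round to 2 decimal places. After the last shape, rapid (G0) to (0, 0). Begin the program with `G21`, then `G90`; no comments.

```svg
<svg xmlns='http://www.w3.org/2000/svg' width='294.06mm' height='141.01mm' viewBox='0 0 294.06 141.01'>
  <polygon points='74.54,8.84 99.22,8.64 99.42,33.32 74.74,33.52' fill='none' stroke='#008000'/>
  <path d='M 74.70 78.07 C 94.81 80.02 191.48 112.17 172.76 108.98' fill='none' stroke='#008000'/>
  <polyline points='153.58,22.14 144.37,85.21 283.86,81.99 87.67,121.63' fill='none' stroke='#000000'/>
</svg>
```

G21
G90
G0 X74.54 Y132.17
M3 S218
G1 X99.22 Y132.37 F3272
G1 X99.42 Y107.69
G1 X74.74 Y107.49
G1 X74.54 Y132.17
M5
G0 X74.70 Y62.94
M3 S218
G1 X101.14 Y56.84 F3272
G1 X138.29 Y45.56
G1 X168.16 Y35.24
G1 X172.76 Y32.03
M5
G0 X153.58 Y118.87
M3 S765
G1 X144.37 Y55.80 F1218
G1 X283.86 Y59.02
G1 X87.67 Y19.38
M5
G0 X0.00 Y0.00

viewBox `0 0 294.06 141.01` with mm width/height → 1 unit = 1 mm. Flip: y_m = 141.01 − y_svg.

**Shape 1** — `<polygon>` regular polygon, stroke `#008000` → engrave (S218, F3272). Machine vertices: (74.54,132.17) → (99.22,132.37) → (99.42,107.69) → (74.74,107.49) → (74.54,132.17). Closed: final G1 returns to the first vertex.

**Shape 2** — `<path>` cubic bezier, stroke `#008000` → engrave (S218, F3272). Control points (SVG): P0=(74.70,78.07), P1=(94.81,80.02), P2=(191.48,112.17), P3=(172.76,108.98); sampled at t=k/4. Machine vertices: (74.70,62.94) → (101.14,56.84) → (138.29,45.56) → (168.16,35.24) → (172.76,32.03). Open path.

**Shape 3** — `<polyline>` open polyline, stroke `#000000` → cut (S765, F1218). Machine vertices: (153.58,118.87) → (144.37,55.80) → (283.86,59.02) → (87.67,19.38). Open path.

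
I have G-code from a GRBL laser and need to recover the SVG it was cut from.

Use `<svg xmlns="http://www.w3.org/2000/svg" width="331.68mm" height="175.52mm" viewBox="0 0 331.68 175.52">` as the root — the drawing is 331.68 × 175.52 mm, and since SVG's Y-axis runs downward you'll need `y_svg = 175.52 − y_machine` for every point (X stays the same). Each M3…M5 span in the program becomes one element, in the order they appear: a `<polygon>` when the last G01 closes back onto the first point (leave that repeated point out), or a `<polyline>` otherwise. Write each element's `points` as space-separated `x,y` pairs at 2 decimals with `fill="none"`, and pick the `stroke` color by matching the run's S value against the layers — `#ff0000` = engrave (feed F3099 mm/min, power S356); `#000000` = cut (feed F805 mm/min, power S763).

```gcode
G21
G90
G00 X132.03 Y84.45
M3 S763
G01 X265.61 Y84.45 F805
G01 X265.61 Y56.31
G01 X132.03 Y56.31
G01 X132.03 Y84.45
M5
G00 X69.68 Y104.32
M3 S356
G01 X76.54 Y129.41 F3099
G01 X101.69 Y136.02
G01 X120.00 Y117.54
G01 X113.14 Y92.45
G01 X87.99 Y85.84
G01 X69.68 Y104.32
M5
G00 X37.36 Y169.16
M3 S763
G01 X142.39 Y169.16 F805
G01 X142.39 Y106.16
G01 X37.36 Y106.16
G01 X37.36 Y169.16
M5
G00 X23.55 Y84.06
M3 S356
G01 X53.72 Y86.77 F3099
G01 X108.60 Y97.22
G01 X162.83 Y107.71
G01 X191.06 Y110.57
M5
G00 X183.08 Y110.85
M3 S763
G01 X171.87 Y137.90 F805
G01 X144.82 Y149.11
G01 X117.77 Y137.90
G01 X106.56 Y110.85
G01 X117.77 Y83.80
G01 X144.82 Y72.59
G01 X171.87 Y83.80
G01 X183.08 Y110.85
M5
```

y_svg = 175.52 − y_m.

[1] S763→`#000000` (cut); closed run; points: 132.03,91.07 265.61,91.07 265.61,119.21 132.03,119.21

[2] S356→`#ff0000` (engrave); closed run; points: 69.68,71.20 76.54,46.11 101.69,39.50 120.00,57.98 113.14,83.07 87.99,89.68

[3] S763→`#000000` (cut); closed run; points: 37.36,6.36 142.39,6.36 142.39,69.36 37.36,69.36

[4] S356→`#ff0000` (engrave); open run; points: 23.55,91.46 53.72,88.75 108.60,78.30 162.83,67.81 191.06,64.95

[5] S763→`#000000` (cut); closed run; points: 183.08,64.67 171.87,37.62 144.82,26.41 117.77,37.62 106.56,64.67 117.77,91.72 144.82,102.93 171.87,91.72

<svg xmlns="http://www.w3.org/2000/svg" width="331.68mm" height="175.52mm" viewBox="0 0 331.68 175.52">
  <polygon points="132.03,91.07 265.61,91.07 265.61,119.21 132.03,119.21" fill="none" stroke="#000000"/>
  <polygon points="69.68,71.20 76.54,46.11 101.69,39.50 120.00,57.98 113.14,83.07 87.99,89.68" fill="none" stroke="#ff0000"/>
  <polygon points="37.36,6.36 142.39,6.36 142.39,69.36 37.36,69.36" fill="none" stroke="#000000"/>
  <polyline points="23.55,91.46 53.72,88.75 108.60,78.30 162.83,67.81 191.06,64.95" fill="none" stroke="#ff0000"/>
  <polygon points="183.08,64.67 171.87,37.62 144.82,26.41 117.77,37.62 106.56,64.67 117.77,91.72 144.82,102.93 171.87,91.72" fill="none" stroke="#000000"/>
</svg>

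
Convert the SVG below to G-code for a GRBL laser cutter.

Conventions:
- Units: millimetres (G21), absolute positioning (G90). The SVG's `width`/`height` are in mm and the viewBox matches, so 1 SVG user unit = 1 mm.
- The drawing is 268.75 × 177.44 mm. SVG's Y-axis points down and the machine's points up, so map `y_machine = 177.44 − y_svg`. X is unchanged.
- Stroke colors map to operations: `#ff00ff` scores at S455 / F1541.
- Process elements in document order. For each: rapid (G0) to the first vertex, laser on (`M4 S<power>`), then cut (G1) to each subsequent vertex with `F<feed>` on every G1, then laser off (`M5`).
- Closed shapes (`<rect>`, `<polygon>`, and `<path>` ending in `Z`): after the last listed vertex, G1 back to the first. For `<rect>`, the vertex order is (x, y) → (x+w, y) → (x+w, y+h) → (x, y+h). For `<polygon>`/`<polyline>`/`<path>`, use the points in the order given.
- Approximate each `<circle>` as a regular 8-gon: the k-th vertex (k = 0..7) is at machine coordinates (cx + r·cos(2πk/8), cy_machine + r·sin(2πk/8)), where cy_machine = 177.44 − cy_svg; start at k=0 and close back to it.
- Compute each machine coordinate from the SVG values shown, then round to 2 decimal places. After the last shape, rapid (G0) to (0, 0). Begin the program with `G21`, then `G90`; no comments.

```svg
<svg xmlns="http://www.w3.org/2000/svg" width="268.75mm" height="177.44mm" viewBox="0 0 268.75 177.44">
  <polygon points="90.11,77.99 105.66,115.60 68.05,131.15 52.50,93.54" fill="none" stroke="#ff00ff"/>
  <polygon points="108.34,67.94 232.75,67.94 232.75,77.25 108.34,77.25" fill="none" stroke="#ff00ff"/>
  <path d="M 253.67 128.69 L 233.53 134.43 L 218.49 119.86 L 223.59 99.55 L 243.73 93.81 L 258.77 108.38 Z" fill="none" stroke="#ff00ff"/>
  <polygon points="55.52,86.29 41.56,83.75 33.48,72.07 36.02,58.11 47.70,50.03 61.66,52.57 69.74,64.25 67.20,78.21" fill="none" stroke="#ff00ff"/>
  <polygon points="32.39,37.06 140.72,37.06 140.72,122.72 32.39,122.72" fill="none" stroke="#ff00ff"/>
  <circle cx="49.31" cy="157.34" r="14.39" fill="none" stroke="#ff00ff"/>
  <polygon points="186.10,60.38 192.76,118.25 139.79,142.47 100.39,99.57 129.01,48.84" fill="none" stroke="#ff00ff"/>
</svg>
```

1 u = 1 mm; y_m = 177.44 − y.

[1] `<polygon>` regular polygon, #ff00ff→score S455 F1541: (90.11,99.45) → (105.66,61.84) → (68.05,46.29) → (52.50,83.90) → (90.11,99.45) (closed)

[2] `<polygon>` rectangle, #ff00ff→score S455 F1541: (108.34,109.50) → (232.75,109.50) → (232.75,100.19) → (108.34,100.19) → (108.34,109.50) (closed)

[3] `<path>` regular polygon, #ff00ff→score S455 F1541: (253.67,48.75) → (233.53,43.01) → (218.49,57.58) → (223.59,77.89) → (243.73,83.63) → (258.77,69.06) → (253.67,48.75) (closed)

[4] `<polygon>` regular polygon, #ff00ff→score S455 F1541: (55.52,91.15) → (41.56,93.69) → (33.48,105.37) → (36.02,119.33) → (47.70,127.41) → (61.66,124.87) → (69.74,113.19) → (67.20,99.23) → (55.52,91.15) (closed)

[5] `<polygon>` rectangle, #ff00ff→score S455 F1541: (32.39,140.38) → (140.72,140.38) → (140.72,54.72) → (32.39,54.72) → (32.39,140.38) (closed)

[6] `<circle>` circle, #ff00ff→score S455 F1541: (63.70,20.10) → (59.49,30.28) → (49.31,34.49) → (39.13,30.28) → (34.92,20.10) → (39.13,9.92) → (49.31,5.71) → (59.49,9.92) → (63.70,20.10) (closed)

[7] `<polygon>` regular polygon, #ff00ff→score S455 F1541: (186.10,117.06) → (192.76,59.19) → (139.79,34.97) → (100.39,77.87) → (129.01,128.60) → (186.10,117.06) (closed)

G21
G90
G0 X90.11 Y99.45
M4 S455
G1 X105.66 Y61.84 F1541
G1 X68.05 Y46.29 F1541
G1 X52.50 Y83.90 F1541
G1 X90.11 Y99.45 F1541
M5
G0 X108.34 Y109.50
M4 S455
G1 X232.75 Y109.50 F1541
G1 X232.75 Y100.19 F1541
G1 X108.34 Y100.19 F1541
G1 X108.34 Y109.50 F1541
M5
G0 X253.67 Y48.75
M4 S455
G1 X233.53 Y43.01 F1541
G1 X218.49 Y57.58 F1541
G1 X223.59 Y77.89 F1541
G1 X243.73 Y83.63 F1541
G1 X258.77 Y69.06 F1541
G1 X253.67 Y48.75 F1541
M5
G0 X55.52 Y91.15
M4 S455
G1 X41.56 Y93.69 F1541
G1 X33.48 Y105.37 F1541
G1 X36.02 Y119.33 F1541
G1 X47.70 Y127.41 F1541
G1 X61.66 Y124.87 F1541
G1 X69.74 Y113.19 F1541
G1 X67.20 Y99.23 F1541
G1 X55.52 Y91.15 F1541
M5
G0 X32.39 Y140.38
M4 S455
G1 X140.72 Y140.38 F1541
G1 X140.72 Y54.72 F1541
G1 X32.39 Y54.72 F1541
G1 X32.39 Y140.38 F1541
M5
G0 X63.70 Y20.10
M4 S455
G1 X59.49 Y30.28 F1541
G1 X49.31 Y34.49 F1541
G1 X39.13 Y30.28 F1541
G1 X34.92 Y20.10 F1541
G1 X39.13 Y9.92 F1541
G1 X49.31 Y5.71 F1541
G1 X59.49 Y9.92 F1541
G1 X63.70 Y20.10 F1541
M5
G0 X186.10 Y117.06
M4 S455
G1 X192.76 Y59.19 F1541
G1 X139.79 Y34.97 F1541
G1 X100.39 Y77.87 F1541
G1 X129.01 Y128.60 F1541
G1 X186.10 Y117.06 F1541
M5
G0 X0.00 Y0.00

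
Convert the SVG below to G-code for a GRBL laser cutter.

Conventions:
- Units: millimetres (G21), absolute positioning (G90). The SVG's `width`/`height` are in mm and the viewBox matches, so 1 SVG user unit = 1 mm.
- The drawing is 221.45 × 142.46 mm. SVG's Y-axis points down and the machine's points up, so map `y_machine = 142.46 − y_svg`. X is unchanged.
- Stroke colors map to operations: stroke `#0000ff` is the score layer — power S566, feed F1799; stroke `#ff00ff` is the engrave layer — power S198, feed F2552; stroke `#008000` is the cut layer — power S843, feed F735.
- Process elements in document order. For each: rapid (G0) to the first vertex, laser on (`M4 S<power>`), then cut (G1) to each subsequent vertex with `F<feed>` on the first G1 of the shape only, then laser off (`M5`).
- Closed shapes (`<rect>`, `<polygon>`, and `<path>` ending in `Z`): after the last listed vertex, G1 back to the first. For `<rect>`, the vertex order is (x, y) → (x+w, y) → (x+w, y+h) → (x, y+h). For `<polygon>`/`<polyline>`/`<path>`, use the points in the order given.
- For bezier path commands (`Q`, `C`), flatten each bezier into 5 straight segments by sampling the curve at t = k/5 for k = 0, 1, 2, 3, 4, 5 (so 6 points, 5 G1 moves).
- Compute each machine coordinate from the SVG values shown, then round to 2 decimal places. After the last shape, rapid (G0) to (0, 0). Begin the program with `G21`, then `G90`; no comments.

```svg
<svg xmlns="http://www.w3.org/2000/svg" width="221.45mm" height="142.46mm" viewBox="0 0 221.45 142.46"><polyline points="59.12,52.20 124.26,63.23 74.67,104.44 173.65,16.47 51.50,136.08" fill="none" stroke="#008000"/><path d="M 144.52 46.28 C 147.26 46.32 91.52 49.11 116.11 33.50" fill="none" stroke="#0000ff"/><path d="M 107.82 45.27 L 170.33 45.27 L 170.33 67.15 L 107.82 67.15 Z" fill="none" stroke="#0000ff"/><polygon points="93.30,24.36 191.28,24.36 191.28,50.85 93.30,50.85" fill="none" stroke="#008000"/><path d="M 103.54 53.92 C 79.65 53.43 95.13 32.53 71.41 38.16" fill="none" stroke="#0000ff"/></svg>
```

G21
G90
G0 X59.12 Y90.26
M4 S843
G1 X124.26 Y79.23 F735
G1 X74.67 Y38.02
G1 X173.65 Y125.99
G1 X51.50 Y6.38
M5
G0 X144.52 Y96.18
M4 S566
G1 X140.26 Y96.00 F1799
G1 X128.62 Y96.17
G1 X116.28 Y97.71
G1 X109.89 Y101.63
G1 X116.11 Y108.96
M5
G0 X107.82 Y97.19
M4 S566
G1 X170.33 Y97.19 F1799
G1 X170.33 Y75.31
G1 X107.82 Y75.31
G1 X107.82 Y97.19
M5
G0 X93.30 Y118.10
M4 S843
G1 X191.28 Y118.10 F735
G1 X191.28 Y91.61
G1 X93.30 Y91.61
G1 X93.30 Y118.10
M5
G0 X103.54 Y88.54
M4 S566
G1 X93.30 Y90.91 F1799
G1 X88.74 Y95.92
G1 X86.09 Y101.33
G1 X81.57 Y104.87
G1 X71.41 Y104.30
M5
G0 X0.00 Y0.00

Since the viewBox matches the mm dimensions, user units are millimetres directly. The only transform is the Y-flip y_m = 142.46 − y_svg.

Shape 1 is a open polyline drawn with `<polyline>`. Its stroke #008000 means cut at S843, F735. After flipping Y the toolpath is (59.12,90.26) → (124.26,79.23) → (74.67,38.02) → (173.65,125.99) → (51.50,6.38).

Shape 2 is a cubic bezier drawn with `<path>`. Its stroke #0000ff means score at S566, F1799. After flipping Y the toolpath is (144.52,96.18) → (140.26,96.00) → (128.62,96.17) → (116.28,97.71) → (109.89,101.63) → (116.11,108.96).

Shape 3 is a rectangle drawn with `<path>`. Its stroke #0000ff means score at S566, F1799. After flipping Y the toolpath is (107.82,97.19) → (170.33,97.19) → (170.33,75.31) → (107.82,75.31) → (107.82,97.19), returning to the start.

Shape 4 is a rectangle drawn with `<polygon>`. Its stroke #008000 means cut at S843, F735. After flipping Y the toolpath is (93.30,118.10) → (191.28,118.10) → (191.28,91.61) → (93.30,91.61) → (93.30,118.10), returning to the start.

Shape 5 is a cubic bezier drawn with `<path>`. Its stroke #0000ff means score at S566, F1799. After flipping Y the toolpath is (103.54,88.54) → (93.30,90.91) → (88.74,95.92) → (86.09,101.33) → (81.57,104.87) → (71.41,104.30).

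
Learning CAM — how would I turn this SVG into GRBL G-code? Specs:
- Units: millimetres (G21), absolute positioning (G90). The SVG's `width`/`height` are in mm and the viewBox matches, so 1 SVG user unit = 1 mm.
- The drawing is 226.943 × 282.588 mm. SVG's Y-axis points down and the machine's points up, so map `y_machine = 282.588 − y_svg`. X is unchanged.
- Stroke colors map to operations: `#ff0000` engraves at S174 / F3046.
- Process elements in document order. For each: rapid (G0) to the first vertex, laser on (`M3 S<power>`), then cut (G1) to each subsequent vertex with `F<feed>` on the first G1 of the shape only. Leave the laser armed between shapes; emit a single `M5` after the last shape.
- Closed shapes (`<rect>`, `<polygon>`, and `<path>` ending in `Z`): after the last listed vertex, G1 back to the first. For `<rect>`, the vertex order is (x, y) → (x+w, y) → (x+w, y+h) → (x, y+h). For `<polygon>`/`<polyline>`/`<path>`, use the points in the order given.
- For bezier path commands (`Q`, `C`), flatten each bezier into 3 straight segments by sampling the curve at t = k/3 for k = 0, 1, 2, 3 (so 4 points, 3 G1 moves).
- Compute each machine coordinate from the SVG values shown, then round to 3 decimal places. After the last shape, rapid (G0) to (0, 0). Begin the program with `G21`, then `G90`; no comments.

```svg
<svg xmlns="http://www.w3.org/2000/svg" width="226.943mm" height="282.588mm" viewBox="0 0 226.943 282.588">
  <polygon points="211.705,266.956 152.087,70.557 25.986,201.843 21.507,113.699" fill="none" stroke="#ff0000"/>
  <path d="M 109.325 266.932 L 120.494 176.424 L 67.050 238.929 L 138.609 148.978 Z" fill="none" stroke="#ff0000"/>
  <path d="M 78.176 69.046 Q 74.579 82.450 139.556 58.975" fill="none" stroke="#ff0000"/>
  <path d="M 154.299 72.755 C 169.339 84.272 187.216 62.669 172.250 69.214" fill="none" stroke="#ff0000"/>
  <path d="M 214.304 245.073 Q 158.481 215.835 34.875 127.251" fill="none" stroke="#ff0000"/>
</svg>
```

Since the viewBox matches the mm dimensions, user units are millimetres directly. The only transform is the Y-flip y_m = 282.588 − y_svg.

Shape 1 is a closed polygon drawn with `<polygon>`. Its stroke #ff0000 means engrave at S174, F3046. After flipping Y the toolpath is (211.705,15.632) → (152.087,212.031) → (25.986,80.745) → (21.507,168.889) → (211.705,15.632), returning to the start.

Shape 2 is a closed polygon drawn with `<path>`. Its stroke #ff0000 means engrave at S174, F3046. After flipping Y the toolpath is (109.325,15.656) → (120.494,106.164) → (67.050,43.659) → (138.609,133.610) → (109.325,15.656), returning to the start.

Shape 3 is a quadratic bezier drawn with `<path>`. Its stroke #ff0000 means engrave at S174, F3046. After flipping Y the toolpath is (78.176,213.542) → (83.397,208.704) → (103.857,212.061) → (139.556,223.613).

Shape 4 is a cubic bezier drawn with `<path>`. Its stroke #ff0000 means engrave at S174, F3046. After flipping Y the toolpath is (154.299,209.833) → (168.963,207.087) → (177.590,212.806) → (172.250,213.374).

Shape 5 is a quadratic bezier drawn with `<path>`. Its stroke #ff0000 means engrave at S174, F3046. After flipping Y the toolpath is (214.304,37.515) → (169.557,63.601) → (109.748,102.875) → (34.875,155.337).

G21
G90
G0 X211.705 Y15.632
M3 S174
G1 X152.087 Y212.031 F3046
G1 X25.986 Y80.745
G1 X21.507 Y168.889
G1 X211.705 Y15.632
G0 X109.325 Y15.656
M3 S174
G1 X120.494 Y106.164 F3046
G1 X67.050 Y43.659
G1 X138.609 Y133.610
G1 X109.325 Y15.656
G0 X78.176 Y213.542
M3 S174
G1 X83.397 Y208.704 F3046
G1 X103.857 Y212.061
G1 X139.556 Y223.613
G0 X154.299 Y209.833
M3 S174
G1 X168.963 Y207.087 F3046
G1 X177.590 Y212.806
G1 X172.250 Y213.374
G0 X214.304 Y37.515
M3 S174
G1 X169.557 Y63.601 F3046
G1 X109.748 Y102.875
G1 X34.875 Y155.337
M5
G0 X0.000 Y0.000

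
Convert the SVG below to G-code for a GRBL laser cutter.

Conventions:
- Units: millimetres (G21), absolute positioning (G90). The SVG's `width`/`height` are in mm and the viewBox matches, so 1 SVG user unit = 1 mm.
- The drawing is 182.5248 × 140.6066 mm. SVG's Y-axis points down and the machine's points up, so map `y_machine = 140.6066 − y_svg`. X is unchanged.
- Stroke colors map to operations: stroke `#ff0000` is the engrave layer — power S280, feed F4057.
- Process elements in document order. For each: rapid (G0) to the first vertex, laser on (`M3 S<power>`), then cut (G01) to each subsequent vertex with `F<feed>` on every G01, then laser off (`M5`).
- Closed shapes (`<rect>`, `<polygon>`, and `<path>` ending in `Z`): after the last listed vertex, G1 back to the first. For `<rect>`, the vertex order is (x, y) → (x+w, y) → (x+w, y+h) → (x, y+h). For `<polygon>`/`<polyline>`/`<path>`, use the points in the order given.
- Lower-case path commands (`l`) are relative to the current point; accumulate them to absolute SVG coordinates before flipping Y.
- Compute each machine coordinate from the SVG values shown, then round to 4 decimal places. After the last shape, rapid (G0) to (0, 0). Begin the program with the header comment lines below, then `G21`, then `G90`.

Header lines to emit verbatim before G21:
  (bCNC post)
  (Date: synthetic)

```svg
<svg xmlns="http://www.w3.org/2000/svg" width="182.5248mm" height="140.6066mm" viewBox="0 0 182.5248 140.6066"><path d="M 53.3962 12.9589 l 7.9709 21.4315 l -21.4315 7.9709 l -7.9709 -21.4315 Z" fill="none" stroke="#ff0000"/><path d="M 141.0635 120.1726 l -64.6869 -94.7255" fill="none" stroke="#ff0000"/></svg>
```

1 u = 1 mm; y_m = 140.6066 − y.

[1] `<path>` regular polygon, #ff0000→engrave S280 F4057: (53.3962,127.6477) → (61.3671,106.2162) → (39.9356,98.2453) → (31.9647,119.6768) → (53.3962,127.6477) (closed)

[2] `<path>` line segment, #ff0000→engrave S280 F4057: (141.0635,20.4340) → (76.3766,115.1595)

(bCNC post)
(Date: synthetic)
G21
G90
G0 X53.3962 Y127.6477
M3 S280
G01 X61.3671 Y106.2162 F4057
G01 X39.9356 Y98.2453 F4057
G01 X31.9647 Y119.6768 F4057
G01 X53.3962 Y127.6477 F4057
M5
G0 X141.0635 Y20.4340
M3 S280
G01 X76.3766 Y115.1595 F4057
M5
G0 X0.0000 Y0.0000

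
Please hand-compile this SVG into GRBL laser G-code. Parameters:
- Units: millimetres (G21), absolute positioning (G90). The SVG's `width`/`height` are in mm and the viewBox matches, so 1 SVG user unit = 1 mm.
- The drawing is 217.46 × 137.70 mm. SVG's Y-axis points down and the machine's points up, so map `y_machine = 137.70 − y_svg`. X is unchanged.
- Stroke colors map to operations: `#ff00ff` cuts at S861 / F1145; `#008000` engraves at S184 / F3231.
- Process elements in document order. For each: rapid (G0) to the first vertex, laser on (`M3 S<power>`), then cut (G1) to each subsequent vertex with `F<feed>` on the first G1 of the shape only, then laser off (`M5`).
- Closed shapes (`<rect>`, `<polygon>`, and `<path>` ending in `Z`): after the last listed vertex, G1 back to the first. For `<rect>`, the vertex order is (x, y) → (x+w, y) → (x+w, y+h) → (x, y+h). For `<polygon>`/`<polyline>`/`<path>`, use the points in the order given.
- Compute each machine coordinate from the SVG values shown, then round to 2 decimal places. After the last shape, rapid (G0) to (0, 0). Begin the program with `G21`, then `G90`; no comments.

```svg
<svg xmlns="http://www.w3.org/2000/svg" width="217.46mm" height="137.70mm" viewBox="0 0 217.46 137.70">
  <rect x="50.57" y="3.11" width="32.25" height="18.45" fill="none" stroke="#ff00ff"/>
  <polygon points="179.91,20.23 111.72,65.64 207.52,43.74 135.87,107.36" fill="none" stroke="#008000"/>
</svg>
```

1 u = 1 mm; y_m = 137.70 − y.

[1] `<rect>` rectangle, #ff00ff→cut S861 F1145: (50.57,134.59) → (82.82,134.59) → (82.82,116.14) → (50.57,116.14) → (50.57,134.59) (closed)

[2] `<polygon>` closed polygon, #008000→engrave S184 F3231: (179.91,117.47) → (111.72,72.06) → (207.52,93.96) → (135.87,30.34) → (179.91,117.47) (closed)

G21
G90
G0 X50.57 Y134.59
M3 S861
G1 X82.82 Y134.59 F1145
G1 X82.82 Y116.14
G1 X50.57 Y116.14
G1 X50.57 Y134.59
M5
G0 X179.91 Y117.47
M3 S184
G1 X111.72 Y72.06 F3231
G1 X207.52 Y93.96
G1 X135.87 Y30.34
G1 X179.91 Y117.47
M5
G0 X0.00 Y0.00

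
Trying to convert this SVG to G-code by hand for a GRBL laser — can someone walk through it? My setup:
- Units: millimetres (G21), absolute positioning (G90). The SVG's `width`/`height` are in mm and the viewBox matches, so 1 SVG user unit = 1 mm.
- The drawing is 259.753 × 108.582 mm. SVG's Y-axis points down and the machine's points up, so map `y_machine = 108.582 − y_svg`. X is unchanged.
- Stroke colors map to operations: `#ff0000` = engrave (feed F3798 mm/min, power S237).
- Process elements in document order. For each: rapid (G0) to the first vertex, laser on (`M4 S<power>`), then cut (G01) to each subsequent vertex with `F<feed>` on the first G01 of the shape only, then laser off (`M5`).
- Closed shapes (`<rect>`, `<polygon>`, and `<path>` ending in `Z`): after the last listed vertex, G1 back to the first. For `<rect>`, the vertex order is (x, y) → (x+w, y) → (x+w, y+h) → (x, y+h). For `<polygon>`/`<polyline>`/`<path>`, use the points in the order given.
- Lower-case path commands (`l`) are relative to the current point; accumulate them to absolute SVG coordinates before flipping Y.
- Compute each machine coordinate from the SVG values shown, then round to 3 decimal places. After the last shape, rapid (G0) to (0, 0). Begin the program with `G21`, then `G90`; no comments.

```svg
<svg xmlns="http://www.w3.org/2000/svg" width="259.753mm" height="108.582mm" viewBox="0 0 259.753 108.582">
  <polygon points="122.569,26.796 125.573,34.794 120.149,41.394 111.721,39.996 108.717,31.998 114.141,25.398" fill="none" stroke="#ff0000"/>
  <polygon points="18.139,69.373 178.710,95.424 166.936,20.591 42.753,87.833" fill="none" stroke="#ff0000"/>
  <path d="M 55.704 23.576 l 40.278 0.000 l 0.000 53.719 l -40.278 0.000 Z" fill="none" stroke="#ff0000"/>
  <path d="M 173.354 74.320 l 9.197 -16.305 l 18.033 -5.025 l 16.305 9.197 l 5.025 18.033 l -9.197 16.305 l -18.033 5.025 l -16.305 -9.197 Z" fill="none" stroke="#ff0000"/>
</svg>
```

G21
G90
G0 X122.569 Y81.786
M4 S237
G01 X125.573 Y73.788 F3798
G01 X120.149 Y67.188
G01 X111.721 Y68.586
G01 X108.717 Y76.584
G01 X114.141 Y83.184
G01 X122.569 Y81.786
M5
G0 X18.139 Y39.209
M4 S237
G01 X178.710 Y13.158 F3798
G01 X166.936 Y87.991
G01 X42.753 Y20.749
G01 X18.139 Y39.209
M5
G0 X55.704 Y85.006
M4 S237
G01 X95.982 Y85.006 F3798
G01 X95.982 Y31.287
G01 X55.704 Y31.287
G01 X55.704 Y85.006
M5
G0 X173.354 Y34.262
M4 S237
G01 X182.551 Y50.567 F3798
G01 X200.584 Y55.592
G01 X216.889 Y46.395
G01 X221.914 Y28.362
G01 X212.717 Y12.057
G01 X194.684 Y7.032
G01 X178.379 Y16.229
G01 X173.354 Y34.262
M5
G0 X0.000 Y0.000

Since the viewBox matches the mm dimensions, user units are millimetres directly. The only transform is the Y-flip y_m = 108.582 − y_svg.

Shape 1 is a regular polygon drawn with `<polygon>`. Its stroke #ff0000 means engrave at S237, F3798. After flipping Y the toolpath is (122.569,81.786) → (125.573,73.788) → (120.149,67.188) → (111.721,68.586) → (108.717,76.584) → (114.141,83.184) → (122.569,81.786), returning to the start.

Shape 2 is a closed polygon drawn with `<polygon>`. Its stroke #ff0000 means engrave at S237, F3798. After flipping Y the toolpath is (18.139,39.209) → (178.710,13.158) → (166.936,87.991) → (42.753,20.749) → (18.139,39.209), returning to the start.

Shape 3 is a rectangle drawn with `<path>`. Its stroke #ff0000 means engrave at S237, F3798. After flipping Y the toolpath is (55.704,85.006) → (95.982,85.006) → (95.982,31.287) → (55.704,31.287) → (55.704,85.006), returning to the start.

Shape 4 is a regular polygon drawn with `<path>`. Its stroke #ff0000 means engrave at S237, F3798. After flipping Y the toolpath is (173.354,34.262) → (182.551,50.567) → (200.584,55.592) → (216.889,46.395) → (221.914,28.362) → (212.717,12.057) → (194.684,7.032) → (178.379,16.229) → (173.354,34.262), returning to the start.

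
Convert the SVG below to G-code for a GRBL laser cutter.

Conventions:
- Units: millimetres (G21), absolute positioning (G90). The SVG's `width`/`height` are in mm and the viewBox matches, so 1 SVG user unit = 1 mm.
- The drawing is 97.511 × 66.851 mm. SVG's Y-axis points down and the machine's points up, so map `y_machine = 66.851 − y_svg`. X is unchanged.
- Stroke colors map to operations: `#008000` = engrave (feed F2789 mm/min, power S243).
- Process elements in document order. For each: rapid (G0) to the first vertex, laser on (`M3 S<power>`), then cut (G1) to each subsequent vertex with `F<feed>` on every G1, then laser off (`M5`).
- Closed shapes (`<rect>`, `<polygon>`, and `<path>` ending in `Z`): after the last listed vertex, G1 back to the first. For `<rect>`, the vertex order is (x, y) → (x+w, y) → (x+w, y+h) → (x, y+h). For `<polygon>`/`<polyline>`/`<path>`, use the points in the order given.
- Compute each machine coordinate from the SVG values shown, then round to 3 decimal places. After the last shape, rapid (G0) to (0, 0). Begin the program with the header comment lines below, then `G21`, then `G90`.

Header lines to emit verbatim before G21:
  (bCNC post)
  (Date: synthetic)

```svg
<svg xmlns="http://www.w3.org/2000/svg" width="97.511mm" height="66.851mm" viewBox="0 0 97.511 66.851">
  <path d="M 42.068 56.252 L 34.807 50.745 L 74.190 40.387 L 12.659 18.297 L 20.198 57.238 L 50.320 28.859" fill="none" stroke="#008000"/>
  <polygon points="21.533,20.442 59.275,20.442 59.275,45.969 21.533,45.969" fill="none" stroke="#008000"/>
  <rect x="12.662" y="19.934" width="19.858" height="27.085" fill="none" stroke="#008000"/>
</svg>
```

(bCNC post)
(Date: synthetic)
G21
G90
G0 X42.068 Y10.599
M3 S243
G1 X34.807 Y16.106 F2789
G1 X74.190 Y26.464 F2789
G1 X12.659 Y48.554 F2789
G1 X20.198 Y9.613 F2789
G1 X50.320 Y37.992 F2789
M5
G0 X21.533 Y46.409
M3 S243
G1 X59.275 Y46.409 F2789
G1 X59.275 Y20.882 F2789
G1 X21.533 Y20.882 F2789
G1 X21.533 Y46.409 F2789
M5
G0 X12.662 Y46.917
M3 S243
G1 X32.520 Y46.917 F2789
G1 X32.520 Y19.832 F2789
G1 X12.662 Y19.832 F2789
G1 X12.662 Y46.917 F2789
M5
G0 X0.000 Y0.000

Since the viewBox matches the mm dimensions, user units are millimetres directly. The only transform is the Y-flip y_m = 66.851 − y_svg.

Shape 1 is a open polyline drawn with `<path>`. Its stroke #008000 means engrave at S243, F2789. After flipping Y the toolpath is (42.068,10.599) → (34.807,16.106) → (74.190,26.464) → (12.659,48.554) → (20.198,9.613) → (50.320,37.992).

Shape 2 is a rectangle drawn with `<polygon>`. Its stroke #008000 means engrave at S243, F2789. After flipping Y the toolpath is (21.533,46.409) → (59.275,46.409) → (59.275,20.882) → (21.533,20.882) → (21.533,46.409), returning to the start.

Shape 3 is a rectangle drawn with `<rect>`. Its stroke #008000 means engrave at S243, F2789. After flipping Y the toolpath is (12.662,46.917) → (32.520,46.917) → (32.520,19.832) → (12.662,19.832) → (12.662,46.917), returning to the start.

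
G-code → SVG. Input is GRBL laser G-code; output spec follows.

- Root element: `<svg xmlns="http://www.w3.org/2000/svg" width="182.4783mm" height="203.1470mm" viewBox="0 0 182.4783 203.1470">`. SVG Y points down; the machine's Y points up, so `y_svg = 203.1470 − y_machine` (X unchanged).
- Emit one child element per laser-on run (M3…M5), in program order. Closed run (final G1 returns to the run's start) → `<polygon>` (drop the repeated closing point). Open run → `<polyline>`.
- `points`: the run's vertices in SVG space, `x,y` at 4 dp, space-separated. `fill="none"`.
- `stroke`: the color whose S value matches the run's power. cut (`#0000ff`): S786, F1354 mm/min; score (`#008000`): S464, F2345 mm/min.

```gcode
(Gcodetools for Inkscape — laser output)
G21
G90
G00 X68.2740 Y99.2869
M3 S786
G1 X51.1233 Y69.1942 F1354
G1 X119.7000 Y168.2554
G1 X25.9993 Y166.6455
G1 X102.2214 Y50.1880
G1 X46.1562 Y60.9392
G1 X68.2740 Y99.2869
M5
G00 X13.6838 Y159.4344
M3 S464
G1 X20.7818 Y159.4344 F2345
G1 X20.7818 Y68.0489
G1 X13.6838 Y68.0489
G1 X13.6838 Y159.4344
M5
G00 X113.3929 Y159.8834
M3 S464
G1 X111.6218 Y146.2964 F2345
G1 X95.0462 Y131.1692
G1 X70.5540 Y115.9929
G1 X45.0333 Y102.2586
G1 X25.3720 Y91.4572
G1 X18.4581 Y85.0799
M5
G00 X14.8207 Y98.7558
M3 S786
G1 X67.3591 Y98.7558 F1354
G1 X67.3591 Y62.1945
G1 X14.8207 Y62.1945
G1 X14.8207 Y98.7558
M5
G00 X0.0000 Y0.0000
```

Each laser-on run becomes one SVG element. Flip Y back into SVG space with y_svg = 203.1470 − y_machine.

Run 1: S786 ⇒ cut layer `#0000ff`. The run returns to its start, so emit a `<polygon>` with points (Y-flipped): 68.2740,103.8601 51.1233,133.9528 119.7000,34.8916 25.9993,36.5015 102.2214,152.9590 46.1562,142.2078.

Run 2: power S464 maps to stroke `#008000` (score). The run returns to its start, so emit a `<polygon>` with points (Y-flipped): 13.6838,43.7126 20.7818,43.7126 20.7818,135.0981 13.6838,135.0981.

Run 3: the run's S464 means `#008000` (score). The run is open, so emit a `<polyline>` with points (Y-flipped): 113.3929,43.2636 111.6218,56.8506 95.0462,71.9778 70.5540,87.1541 45.0333,100.8884 25.3720,111.6898 18.4581,118.0671.

Run 4: S786 ⇒ cut layer `#0000ff`. The run returns to its start, so emit a `<polygon>` with points (Y-flipped): 14.8207,104.3912 67.3591,104.3912 67.3591,140.9525 14.8207,140.9525.

<svg xmlns="http://www.w3.org/2000/svg" width="182.4783mm" height="203.1470mm" viewBox="0 0 182.4783 203.1470">
  <polygon points="68.2740,103.8601 51.1233,133.9528 119.7000,34.8916 25.9993,36.5015 102.2214,152.9590 46.1562,142.2078" fill="none" stroke="#0000ff"/>
  <polygon points="13.6838,43.7126 20.7818,43.7126 20.7818,135.0981 13.6838,135.0981" fill="none" stroke="#008000"/>
  <polyline points="113.3929,43.2636 111.6218,56.8506 95.0462,71.9778 70.5540,87.1541 45.0333,100.8884 25.3720,111.6898 18.4581,118.0671" fill="none" stroke="#008000"/>
  <polygon points="14.8207,104.3912 67.3591,104.3912 67.3591,140.9525 14.8207,140.9525" fill="none" stroke="#0000ff"/>
</svg>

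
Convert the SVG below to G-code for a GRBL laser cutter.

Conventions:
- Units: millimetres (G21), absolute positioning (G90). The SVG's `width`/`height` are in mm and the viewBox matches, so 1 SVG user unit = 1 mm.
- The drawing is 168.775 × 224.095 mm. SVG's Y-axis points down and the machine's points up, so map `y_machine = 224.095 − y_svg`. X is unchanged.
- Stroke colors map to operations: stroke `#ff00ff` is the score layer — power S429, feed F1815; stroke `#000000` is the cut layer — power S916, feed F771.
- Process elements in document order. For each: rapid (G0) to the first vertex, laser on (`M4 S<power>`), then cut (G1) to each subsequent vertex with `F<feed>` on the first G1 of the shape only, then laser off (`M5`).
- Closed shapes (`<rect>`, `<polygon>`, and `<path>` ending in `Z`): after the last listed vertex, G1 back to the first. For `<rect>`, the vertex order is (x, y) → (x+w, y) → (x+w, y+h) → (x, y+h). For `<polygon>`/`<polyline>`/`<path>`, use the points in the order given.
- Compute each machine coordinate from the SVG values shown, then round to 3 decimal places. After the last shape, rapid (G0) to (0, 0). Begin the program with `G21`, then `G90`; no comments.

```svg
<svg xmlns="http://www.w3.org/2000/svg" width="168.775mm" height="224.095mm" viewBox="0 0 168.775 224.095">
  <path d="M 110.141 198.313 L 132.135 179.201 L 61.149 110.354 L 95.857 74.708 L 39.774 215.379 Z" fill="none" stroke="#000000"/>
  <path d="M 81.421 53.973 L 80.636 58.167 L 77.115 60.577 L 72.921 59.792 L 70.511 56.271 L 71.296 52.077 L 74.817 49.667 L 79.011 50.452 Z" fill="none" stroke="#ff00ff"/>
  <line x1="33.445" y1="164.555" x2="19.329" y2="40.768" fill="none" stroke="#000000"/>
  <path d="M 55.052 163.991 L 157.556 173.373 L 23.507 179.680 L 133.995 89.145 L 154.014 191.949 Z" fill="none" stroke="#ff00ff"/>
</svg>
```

G21
G90
G0 X110.141 Y25.782
M4 S916
G1 X132.135 Y44.894 F771
G1 X61.149 Y113.741
G1 X95.857 Y149.387
G1 X39.774 Y8.716
G1 X110.141 Y25.782
M5
G0 X81.421 Y170.122
M4 S429
G1 X80.636 Y165.928 F1815
G1 X77.115 Y163.518
G1 X72.921 Y164.303
G1 X70.511 Y167.824
G1 X71.296 Y172.018
G1 X74.817 Y174.428
G1 X79.011 Y173.643
G1 X81.421 Y170.122
M5
G0 X33.445 Y59.540
M4 S916
G1 X19.329 Y183.327 F771
M5
G0 X55.052 Y60.104
M4 S429
G1 X157.556 Y50.722 F1815
G1 X23.507 Y44.415
G1 X133.995 Y134.950
G1 X154.014 Y32.146
G1 X55.052 Y60.104
M5
G0 X0.000 Y0.000

1 u = 1 mm; y_m = 224.095 − y.

[1] `<path>` closed polygon, #000000→cut S916 F771: (110.141,25.782) → (132.135,44.894) → (61.149,113.741) → (95.857,149.387) → (39.774,8.716) → (110.141,25.782) (closed)

[2] `<path>` regular polygon, #ff00ff→score S429 F1815: (81.421,170.122) → (80.636,165.928) → (77.115,163.518) → (72.921,164.303) → (70.511,167.824) → (71.296,172.018) → (74.817,174.428) → (79.011,173.643) → (81.421,170.122) (closed)

[3] `<line>` line segment, #000000→cut S916 F771: (33.445,59.540) → (19.329,183.327)

[4] `<path>` closed polygon, #ff00ff→score S429 F1815: (55.052,60.104) → (157.556,50.722) → (23.507,44.415) → (133.995,134.950) → (154.014,32.146) → (55.052,60.104) (closed)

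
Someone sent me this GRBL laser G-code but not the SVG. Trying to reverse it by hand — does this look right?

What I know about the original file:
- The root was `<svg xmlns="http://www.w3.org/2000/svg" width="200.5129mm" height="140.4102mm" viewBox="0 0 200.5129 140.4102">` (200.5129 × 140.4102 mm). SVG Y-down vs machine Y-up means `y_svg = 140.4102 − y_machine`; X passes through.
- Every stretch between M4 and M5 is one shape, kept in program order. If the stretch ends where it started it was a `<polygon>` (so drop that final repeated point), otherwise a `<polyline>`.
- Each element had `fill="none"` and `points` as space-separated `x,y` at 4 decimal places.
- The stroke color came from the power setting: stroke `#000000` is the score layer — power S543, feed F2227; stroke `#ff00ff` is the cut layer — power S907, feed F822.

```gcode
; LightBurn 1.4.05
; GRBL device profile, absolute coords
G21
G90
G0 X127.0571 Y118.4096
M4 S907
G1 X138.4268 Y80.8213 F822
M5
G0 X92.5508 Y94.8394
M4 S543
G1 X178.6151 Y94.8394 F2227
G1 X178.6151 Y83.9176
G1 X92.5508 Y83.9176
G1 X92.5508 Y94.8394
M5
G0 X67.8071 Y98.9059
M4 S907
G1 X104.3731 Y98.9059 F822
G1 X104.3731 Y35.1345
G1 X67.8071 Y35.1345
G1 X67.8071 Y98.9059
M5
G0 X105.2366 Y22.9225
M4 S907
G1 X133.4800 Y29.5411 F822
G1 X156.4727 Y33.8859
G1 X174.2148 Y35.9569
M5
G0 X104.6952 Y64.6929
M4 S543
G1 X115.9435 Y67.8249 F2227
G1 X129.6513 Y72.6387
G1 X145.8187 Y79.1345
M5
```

Machine Y-up, SVG Y-down with viewBox height 140.4102, so y_svg = 140.4102 − y_machine; X carries over.

Run 1: power S907 maps to stroke `#ff00ff` (cut). The run is open, so emit a `<polyline>` with points (Y-flipped): 127.0571,22.0006 138.4268,59.5889.

Run 2: the run's S543 means `#000000` (score). The run returns to its start, so emit a `<polygon>` with points (Y-flipped): 92.5508,45.5708 178.6151,45.5708 178.6151,56.4926 92.5508,56.4926.

Run 3: S907 ⇒ cut layer `#ff00ff`. The run returns to its start, so emit a `<polygon>` with points (Y-flipped): 67.8071,41.5043 104.3731,41.5043 104.3731,105.2757 67.8071,105.2757.

Run 4: the run's S907 means `#ff00ff` (cut). The run is open, so emit a `<polyline>` with points (Y-flipped): 105.2366,117.4877 133.4800,110.8691 156.4727,106.5243 174.2148,104.4533.

Run 5: power S543 maps to stroke `#000000` (score). The run is open, so emit a `<polyline>` with points (Y-flipped): 104.6952,75.7173 115.9435,72.5853 129.6513,67.7715 145.8187,61.2757.

<svg xmlns="http://www.w3.org/2000/svg" width="200.5129mm" height="140.4102mm" viewBox="0 0 200.5129 140.4102">
  <polyline points="127.0571,22.0006 138.4268,59.5889" fill="none" stroke="#ff00ff"/>
  <polygon points="92.5508,45.5708 178.6151,45.5708 178.6151,56.4926 92.5508,56.4926" fill="none" stroke="#000000"/>
  <polygon points="67.8071,41.5043 104.3731,41.5043 104.3731,105.2757 67.8071,105.2757" fill="none" stroke="#ff00ff"/>
  <polyline points="105.2366,117.4877 133.4800,110.8691 156.4727,106.5243 174.2148,104.4533" fill="none" stroke="#ff00ff"/>
  <polyline points="104.6952,75.7173 115.9435,72.5853 129.6513,67.7715 145.8187,61.2757" fill="none" stroke="#000000"/>
</svg>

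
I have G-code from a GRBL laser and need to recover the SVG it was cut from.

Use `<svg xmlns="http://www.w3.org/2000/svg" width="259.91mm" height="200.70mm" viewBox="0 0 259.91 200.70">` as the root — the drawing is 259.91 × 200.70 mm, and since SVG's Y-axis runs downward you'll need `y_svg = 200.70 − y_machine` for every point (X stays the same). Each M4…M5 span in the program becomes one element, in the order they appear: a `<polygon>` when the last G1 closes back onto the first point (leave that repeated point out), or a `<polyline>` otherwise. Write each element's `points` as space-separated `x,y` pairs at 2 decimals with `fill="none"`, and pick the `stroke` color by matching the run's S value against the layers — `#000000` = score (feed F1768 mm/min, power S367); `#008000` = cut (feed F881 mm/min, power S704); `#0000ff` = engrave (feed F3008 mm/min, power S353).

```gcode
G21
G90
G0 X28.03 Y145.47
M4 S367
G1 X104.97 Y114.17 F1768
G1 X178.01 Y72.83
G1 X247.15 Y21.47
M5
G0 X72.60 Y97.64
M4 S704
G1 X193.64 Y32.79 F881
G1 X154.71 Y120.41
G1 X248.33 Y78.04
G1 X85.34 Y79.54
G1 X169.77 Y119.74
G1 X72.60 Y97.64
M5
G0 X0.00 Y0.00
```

<svg xmlns="http://www.w3.org/2000/svg" width="259.91mm" height="200.70mm" viewBox="0 0 259.91 200.70">
  <polyline points="28.03,55.23 104.97,86.53 178.01,127.87 247.15,179.23" fill="none" stroke="#000000"/>
  <polygon points="72.60,103.06 193.64,167.91 154.71,80.29 248.33,122.66 85.34,121.16 169.77,80.96" fill="none" stroke="#008000"/>
</svg>

y_svg = 200.70 − y_m.

[1] S367→`#000000` (score); open run; points: 28.03,55.23 104.97,86.53 178.01,127.87 247.15,179.23

[2] S704→`#008000` (cut); closed run; points: 72.60,103.06 193.64,167.91 154.71,80.29 248.33,122.66 85.34,121.16 169.77,80.96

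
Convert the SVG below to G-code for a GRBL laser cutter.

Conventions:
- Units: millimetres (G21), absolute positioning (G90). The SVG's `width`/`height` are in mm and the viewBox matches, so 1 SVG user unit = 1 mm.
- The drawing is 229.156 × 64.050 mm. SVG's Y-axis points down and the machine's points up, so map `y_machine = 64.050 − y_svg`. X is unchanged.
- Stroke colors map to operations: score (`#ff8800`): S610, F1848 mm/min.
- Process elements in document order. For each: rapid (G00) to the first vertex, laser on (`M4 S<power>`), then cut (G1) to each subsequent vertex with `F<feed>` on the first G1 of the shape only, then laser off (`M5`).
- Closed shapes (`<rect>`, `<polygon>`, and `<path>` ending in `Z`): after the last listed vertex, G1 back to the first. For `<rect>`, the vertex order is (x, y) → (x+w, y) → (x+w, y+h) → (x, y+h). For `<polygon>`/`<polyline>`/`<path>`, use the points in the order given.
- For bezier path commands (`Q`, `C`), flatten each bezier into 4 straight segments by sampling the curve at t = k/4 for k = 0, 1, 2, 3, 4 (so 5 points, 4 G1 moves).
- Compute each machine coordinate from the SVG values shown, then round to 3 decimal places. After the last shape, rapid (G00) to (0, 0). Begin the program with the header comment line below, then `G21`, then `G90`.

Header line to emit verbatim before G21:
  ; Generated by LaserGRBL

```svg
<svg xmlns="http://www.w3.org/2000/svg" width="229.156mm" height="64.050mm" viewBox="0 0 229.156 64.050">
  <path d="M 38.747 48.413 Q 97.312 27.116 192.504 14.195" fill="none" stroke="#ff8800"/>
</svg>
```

1 u = 1 mm; y_m = 64.050 − y.

[1] `<path>` quadratic bezier, #ff8800→score S610 F1848: (38.747,15.637) → (70.319,25.762) → (106.469,34.840) → (147.197,42.871) → (192.504,49.855)

; Generated by LaserGRBL
G21
G90
G00 X38.747 Y15.637
M4 S610
G1 X70.319 Y25.762 F1848
G1 X106.469 Y34.840
G1 X147.197 Y42.871
G1 X192.504 Y49.855
M5
G00 X0.000 Y0.000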